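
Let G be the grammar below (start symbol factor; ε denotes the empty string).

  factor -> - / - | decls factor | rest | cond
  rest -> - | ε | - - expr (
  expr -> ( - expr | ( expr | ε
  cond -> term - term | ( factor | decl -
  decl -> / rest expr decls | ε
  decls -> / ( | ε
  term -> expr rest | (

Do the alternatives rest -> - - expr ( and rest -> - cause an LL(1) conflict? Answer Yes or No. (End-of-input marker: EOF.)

FIRST(- - expr () = { - } and FIRST(-) = { - }.
Both contain -, so the two alternatives are not disjoint — LL(1) conflict.

Yes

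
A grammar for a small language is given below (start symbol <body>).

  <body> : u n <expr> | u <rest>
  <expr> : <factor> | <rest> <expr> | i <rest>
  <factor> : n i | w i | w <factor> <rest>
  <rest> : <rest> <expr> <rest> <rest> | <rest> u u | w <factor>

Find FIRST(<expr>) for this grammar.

{ i, n, w }

From <expr> : <factor>: add FIRST(<factor>) = { n, w }.
From <expr> : <rest> <expr>: add FIRST(<rest>) = { w }.
<expr> : i <rest> contributes {i}.
Union: FIRST(<expr>) = { i, n, w }.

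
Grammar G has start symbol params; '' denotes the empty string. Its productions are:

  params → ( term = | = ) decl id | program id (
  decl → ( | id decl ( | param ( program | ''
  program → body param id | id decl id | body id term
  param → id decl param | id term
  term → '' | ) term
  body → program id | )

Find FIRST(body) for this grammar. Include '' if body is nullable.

From body → program id: add FIRST(program) = { ), id }.
body → ) contributes {)}.
Union: FIRST(body) = { ), id }.

{ ), id }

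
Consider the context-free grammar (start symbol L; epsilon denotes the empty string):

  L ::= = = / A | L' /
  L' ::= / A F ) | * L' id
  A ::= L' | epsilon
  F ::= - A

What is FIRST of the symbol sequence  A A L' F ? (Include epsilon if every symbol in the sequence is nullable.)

Add FIRST(A)\{epsilon} = { *, / }; A is nullable, continue.
Add FIRST(A)\{epsilon} = { *, / }; A is nullable, continue.
Add FIRST(L') = { *, / }; L' is not nullable, stop.

{ *, / }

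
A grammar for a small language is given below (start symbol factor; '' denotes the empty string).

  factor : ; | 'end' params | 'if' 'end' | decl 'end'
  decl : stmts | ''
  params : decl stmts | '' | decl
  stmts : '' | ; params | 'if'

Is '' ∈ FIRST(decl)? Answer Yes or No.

Yes

decl has an ''-production, so decl ⇒ ''.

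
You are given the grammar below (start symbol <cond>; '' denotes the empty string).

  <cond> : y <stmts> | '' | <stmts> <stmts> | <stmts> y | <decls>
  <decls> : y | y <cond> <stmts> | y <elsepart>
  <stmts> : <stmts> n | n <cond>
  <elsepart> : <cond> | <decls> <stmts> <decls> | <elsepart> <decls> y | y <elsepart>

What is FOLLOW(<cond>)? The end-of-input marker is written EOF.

{ EOF, n, y }

<cond> is the start symbol, so EOF ∈ FOLLOW(<cond>).
In <decls> : y <cond> <stmts>: add FIRST(<stmts>) = { n }.
In <stmts> : n <cond>: <cond> is at the end, add FOLLOW(<stmts>) = { EOF, n, y }.
In <elsepart> : <cond>: <cond> is at the end, add FOLLOW(<elsepart>) = { EOF, n, y }.
Union: FOLLOW(<cond>) = { EOF, n, y }.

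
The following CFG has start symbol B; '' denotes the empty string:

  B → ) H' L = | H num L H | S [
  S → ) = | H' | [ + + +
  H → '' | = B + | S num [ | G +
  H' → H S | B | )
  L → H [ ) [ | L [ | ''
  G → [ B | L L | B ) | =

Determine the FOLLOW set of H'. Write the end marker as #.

{ ), +, =, [, num }

In B → ) H' L =: add FIRST(L =) = { ), +, =, [, num }.
In S → H': H' is at the end, add FOLLOW(S) = { ), +, =, [, num }.
Union: FOLLOW(H') = { ), +, =, [, num }.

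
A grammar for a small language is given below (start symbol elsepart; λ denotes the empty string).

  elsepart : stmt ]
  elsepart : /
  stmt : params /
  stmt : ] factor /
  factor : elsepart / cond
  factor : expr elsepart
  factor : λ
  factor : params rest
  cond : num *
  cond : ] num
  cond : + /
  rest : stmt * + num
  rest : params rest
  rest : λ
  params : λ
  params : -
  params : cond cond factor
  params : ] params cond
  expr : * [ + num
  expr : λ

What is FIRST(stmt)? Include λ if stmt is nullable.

From stmt : params /: params nullable, take FIRST(params) ∪ {/} = { +, -, /, ], num }.
stmt : ] factor / contributes {]}.
Union: FIRST(stmt) = { +, -, /, ], num }.

{ +, -, /, ], num }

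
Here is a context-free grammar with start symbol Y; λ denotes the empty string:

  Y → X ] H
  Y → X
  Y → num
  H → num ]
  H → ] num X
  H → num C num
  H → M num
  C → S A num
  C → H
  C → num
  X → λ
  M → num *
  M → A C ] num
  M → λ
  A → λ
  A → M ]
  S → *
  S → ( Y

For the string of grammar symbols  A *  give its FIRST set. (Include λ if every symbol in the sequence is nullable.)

{ (, *, ], num }

Add FIRST(A)\{λ} = { (, *, ], num }; A is nullable, continue.
* is a terminal; add {*} and stop.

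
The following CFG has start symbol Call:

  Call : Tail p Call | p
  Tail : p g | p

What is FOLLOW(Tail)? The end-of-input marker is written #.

{ p }

In Call : Tail p Call: add FIRST(p Call) = { p }.
Union: FOLLOW(Tail) = { p }.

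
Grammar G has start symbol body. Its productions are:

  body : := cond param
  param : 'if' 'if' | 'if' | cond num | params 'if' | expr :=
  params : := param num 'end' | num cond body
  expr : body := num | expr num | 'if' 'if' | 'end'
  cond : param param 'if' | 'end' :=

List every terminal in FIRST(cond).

From cond : param param 'if': add FIRST(param) = { 'end', 'if', :=, num }.
cond : 'end' := contributes {'end'}.
Union: FIRST(cond) = { 'end', 'if', :=, num }.

{ 'end', 'if', :=, num }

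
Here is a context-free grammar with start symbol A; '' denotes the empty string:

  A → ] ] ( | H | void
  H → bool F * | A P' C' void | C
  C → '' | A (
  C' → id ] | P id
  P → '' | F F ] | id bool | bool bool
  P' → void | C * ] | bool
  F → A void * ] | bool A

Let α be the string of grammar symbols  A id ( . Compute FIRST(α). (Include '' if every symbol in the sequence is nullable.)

Add FIRST(A)\{''} = { (, *, ], bool, void }; A is nullable, continue.
id is a terminal; add {id} and stop.

{ (, *, ], bool, id, void }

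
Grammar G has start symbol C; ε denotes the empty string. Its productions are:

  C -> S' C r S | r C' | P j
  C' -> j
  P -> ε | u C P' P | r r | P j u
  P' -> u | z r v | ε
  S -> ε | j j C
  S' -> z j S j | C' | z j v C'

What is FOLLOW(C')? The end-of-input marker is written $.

In C -> r C': C' is at the end, add FOLLOW(C) = { $, j, r, u, z }.
In S' -> C': C' is at the end, add FOLLOW(S') = { j, r, u, z }.
In S' -> z j v C': C' is at the end, add FOLLOW(S') = { j, r, u, z }.
Union: FOLLOW(C') = { $, j, r, u, z }.

{ $, j, r, u, z }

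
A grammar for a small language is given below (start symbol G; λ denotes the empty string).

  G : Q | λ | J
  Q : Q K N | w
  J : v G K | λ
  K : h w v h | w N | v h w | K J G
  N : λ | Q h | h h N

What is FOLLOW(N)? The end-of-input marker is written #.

In Q : Q K N: N is at the end, add FOLLOW(Q) = { #, h, v, w }.
In K : w N: N is at the end, add FOLLOW(K) = { #, h, v, w }.
In N : h h N: N is at the end, add FOLLOW(N) = { #, h, v, w }.
Union: FOLLOW(N) = { #, h, v, w }.

{ #, h, v, w }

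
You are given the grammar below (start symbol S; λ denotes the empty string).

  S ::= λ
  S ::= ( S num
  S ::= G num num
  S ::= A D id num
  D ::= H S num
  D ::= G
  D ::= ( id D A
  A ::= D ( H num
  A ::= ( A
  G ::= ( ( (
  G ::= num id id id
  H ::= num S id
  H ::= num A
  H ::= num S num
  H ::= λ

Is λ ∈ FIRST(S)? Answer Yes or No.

S has an λ-production, so S ⇒ λ.

Yes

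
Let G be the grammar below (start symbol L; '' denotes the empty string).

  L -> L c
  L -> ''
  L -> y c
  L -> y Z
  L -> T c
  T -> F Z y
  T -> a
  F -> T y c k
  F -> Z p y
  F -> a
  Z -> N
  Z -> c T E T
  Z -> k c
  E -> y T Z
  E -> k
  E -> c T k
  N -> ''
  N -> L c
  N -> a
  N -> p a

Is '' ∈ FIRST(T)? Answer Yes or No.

Nullable nonterminals: L, N, Z.
No production of T has an RHS whose symbols are all nullable, so T is not nullable.

No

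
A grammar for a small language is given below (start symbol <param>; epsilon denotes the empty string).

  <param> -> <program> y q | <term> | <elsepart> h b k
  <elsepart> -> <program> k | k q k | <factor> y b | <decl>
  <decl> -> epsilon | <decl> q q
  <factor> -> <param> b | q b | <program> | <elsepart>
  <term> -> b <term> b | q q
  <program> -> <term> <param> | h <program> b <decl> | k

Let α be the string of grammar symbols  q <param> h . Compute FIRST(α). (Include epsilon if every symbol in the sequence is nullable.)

{ q }

q is a terminal; add {q} and stop.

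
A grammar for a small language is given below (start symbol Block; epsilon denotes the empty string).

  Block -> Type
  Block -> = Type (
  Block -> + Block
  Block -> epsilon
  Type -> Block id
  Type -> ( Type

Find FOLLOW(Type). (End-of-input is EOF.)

In Block -> Type: Type is at the end, add FOLLOW(Block) = { EOF, id }.
In Block -> = Type (: add FIRST(() = { ( }.
In Type -> ( Type: Type is at the end, add FOLLOW(Type) = { EOF, (, id }.
Union: FOLLOW(Type) = { EOF, (, id }.

{ EOF, (, id }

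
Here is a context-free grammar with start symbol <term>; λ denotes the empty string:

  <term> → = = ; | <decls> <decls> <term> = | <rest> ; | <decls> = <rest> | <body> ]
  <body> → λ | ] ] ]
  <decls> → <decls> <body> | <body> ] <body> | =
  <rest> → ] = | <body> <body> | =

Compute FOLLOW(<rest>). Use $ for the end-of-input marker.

In <term> → <rest> ;: add FIRST(;) = { ; }.
In <term> → <decls> = <rest>: <rest> is at the end, add FOLLOW(<term>) = { $, = }.
Union: FOLLOW(<rest>) = { $, ;, = }.

{ $, ;, = }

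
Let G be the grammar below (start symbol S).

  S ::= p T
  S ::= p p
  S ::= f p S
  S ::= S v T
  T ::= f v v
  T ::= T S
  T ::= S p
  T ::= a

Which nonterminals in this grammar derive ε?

No nonterminal has an empty production or an RHS whose symbols are all nullable.

{ } (none)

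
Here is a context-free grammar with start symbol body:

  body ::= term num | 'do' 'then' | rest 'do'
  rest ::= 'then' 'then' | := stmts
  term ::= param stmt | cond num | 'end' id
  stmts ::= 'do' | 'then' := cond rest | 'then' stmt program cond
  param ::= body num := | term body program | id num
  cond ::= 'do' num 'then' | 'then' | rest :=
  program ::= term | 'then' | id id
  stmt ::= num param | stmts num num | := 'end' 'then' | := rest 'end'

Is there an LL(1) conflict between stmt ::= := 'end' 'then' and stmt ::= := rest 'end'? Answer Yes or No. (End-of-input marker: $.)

Yes

FIRST(:= 'end' 'then') = { := } and FIRST(:= rest 'end') = { := }.
Both contain :=, so the two alternatives are not disjoint — LL(1) conflict.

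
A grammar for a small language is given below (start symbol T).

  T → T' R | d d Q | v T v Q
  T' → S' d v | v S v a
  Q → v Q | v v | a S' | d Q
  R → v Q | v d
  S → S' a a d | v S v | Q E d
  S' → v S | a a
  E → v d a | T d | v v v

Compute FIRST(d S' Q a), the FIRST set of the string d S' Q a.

{ d }

d is a terminal; add {d} and stop.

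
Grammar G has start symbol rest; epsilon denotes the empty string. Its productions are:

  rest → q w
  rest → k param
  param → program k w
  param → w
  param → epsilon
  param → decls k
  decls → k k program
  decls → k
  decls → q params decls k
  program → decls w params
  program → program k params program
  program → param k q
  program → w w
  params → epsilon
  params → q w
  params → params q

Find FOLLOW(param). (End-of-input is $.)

In rest → k param: param is at the end, add FOLLOW(rest) = { $ }.
In program → param k q: add FIRST(k q) = { k }.
Union: FOLLOW(param) = { $, k }.

{ $, k }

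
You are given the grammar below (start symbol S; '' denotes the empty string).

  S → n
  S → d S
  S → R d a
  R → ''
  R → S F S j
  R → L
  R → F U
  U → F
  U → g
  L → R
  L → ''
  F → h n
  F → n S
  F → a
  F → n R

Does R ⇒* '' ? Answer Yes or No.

R has an ''-production, so R ⇒ ''.

Yes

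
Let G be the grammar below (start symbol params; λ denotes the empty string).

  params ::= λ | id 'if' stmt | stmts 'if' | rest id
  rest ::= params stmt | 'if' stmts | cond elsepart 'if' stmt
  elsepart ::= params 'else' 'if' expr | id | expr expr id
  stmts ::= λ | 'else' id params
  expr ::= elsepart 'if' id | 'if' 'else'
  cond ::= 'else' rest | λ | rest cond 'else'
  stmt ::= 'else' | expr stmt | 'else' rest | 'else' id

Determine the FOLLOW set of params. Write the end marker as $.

{ $, 'else', 'if', id }

params is the start symbol, so $ ∈ FOLLOW(params).
In rest ::= params stmt: add FIRST(stmt) = { 'else', 'if', id }.
In elsepart ::= params 'else' 'if' expr: add FIRST('else' 'if' expr) = { 'else' }.
In stmts ::= 'else' id params: params is at the end, add FOLLOW(stmts) = { $, 'else', 'if', id }.
Union: FOLLOW(params) = { $, 'else', 'if', id }.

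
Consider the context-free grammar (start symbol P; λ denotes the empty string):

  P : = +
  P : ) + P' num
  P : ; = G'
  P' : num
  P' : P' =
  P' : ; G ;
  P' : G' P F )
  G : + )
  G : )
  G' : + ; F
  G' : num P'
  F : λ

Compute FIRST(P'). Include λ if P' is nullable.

P' : num contributes {num}.
From P' : P' =: add FIRST(P') = { +, ;, num }.
P' : ; G ; contributes {;}.
From P' : G' P F ): add FIRST(G') = { +, num }.
Union: FIRST(P') = { +, ;, num }.

{ +, ;, num }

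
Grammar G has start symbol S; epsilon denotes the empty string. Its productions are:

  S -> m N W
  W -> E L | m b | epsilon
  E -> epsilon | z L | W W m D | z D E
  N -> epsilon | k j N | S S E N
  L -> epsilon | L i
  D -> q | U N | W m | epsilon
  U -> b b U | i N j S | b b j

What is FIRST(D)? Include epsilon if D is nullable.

D -> q contributes {q}.
From D -> U N: add FIRST(U) = { b, i }.
From D -> W m: W nullable, take FIRST(W) ∪ {m} = { i, m, z }.
D -> epsilon contributes epsilon.
Union: FIRST(D) = { b, i, m, q, z, epsilon }.

{ b, i, m, q, z, epsilon }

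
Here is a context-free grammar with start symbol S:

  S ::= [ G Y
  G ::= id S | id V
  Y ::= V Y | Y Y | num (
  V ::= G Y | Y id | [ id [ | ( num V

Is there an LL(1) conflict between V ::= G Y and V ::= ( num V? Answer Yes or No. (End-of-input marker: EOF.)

FIRST(G Y) = { id } and FIRST(( num V) = { ( }.
The FIRST sets are disjoint and neither alternative is nullable — no conflict.

No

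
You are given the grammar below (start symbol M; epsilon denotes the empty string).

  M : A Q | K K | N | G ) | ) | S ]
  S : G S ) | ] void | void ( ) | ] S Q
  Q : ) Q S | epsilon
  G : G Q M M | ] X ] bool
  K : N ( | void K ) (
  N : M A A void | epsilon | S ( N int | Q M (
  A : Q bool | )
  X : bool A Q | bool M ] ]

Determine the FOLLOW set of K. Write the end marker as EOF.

In M : K K: add FIRST(K) = { (, ), ], bool, void }.
In M : K K: K is at the end, add FOLLOW(M) = { EOF, (, ), ], bool, void }.
In K : void K ) (: add FIRST() () = { ) }.
Union: FOLLOW(K) = { EOF, (, ), ], bool, void }.

{ EOF, (, ), ], bool, void }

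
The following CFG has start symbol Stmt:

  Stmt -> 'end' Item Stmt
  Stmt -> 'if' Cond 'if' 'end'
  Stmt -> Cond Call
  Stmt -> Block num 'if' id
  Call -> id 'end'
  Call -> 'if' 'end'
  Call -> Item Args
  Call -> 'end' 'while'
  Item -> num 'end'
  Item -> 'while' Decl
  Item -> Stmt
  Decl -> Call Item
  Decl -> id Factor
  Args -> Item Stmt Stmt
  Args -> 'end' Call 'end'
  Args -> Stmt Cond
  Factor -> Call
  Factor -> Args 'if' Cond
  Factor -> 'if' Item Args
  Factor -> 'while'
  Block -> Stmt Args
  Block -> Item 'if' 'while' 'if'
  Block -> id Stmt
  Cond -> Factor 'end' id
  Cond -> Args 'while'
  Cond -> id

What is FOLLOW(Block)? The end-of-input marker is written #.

{ num }

In Stmt -> Block num 'if' id: add FIRST(num 'if' id) = { num }.
Union: FOLLOW(Block) = { num }.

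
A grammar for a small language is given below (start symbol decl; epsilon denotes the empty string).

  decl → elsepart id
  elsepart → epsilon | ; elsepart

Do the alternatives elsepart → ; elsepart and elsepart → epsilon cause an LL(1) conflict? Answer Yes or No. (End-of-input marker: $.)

No

FIRST(; elsepart) = { ; } and FIRST(epsilon) = { epsilon }.
The second is nullable but FOLLOW(elsepart) = { id } is disjoint from FIRST of the first.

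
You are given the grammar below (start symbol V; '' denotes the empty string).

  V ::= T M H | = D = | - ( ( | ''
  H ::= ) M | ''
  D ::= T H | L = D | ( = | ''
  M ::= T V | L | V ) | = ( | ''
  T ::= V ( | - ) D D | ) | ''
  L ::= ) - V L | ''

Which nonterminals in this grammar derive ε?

Directly nullable (have an ''-production): V, H, D, M, T, L.

{ D, H, L, M, T, V }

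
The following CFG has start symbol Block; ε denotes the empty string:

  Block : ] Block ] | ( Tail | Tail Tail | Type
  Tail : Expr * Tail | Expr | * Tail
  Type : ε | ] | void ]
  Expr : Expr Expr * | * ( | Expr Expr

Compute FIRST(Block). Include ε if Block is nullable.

Block : ] Block ] contributes {]}.
Block : ( Tail contributes {(}.
From Block : Tail Tail: add FIRST(Tail) = { * }.
From Block : Type: add FIRST(Type) = { ], void, ε } (including ε since Type is nullable).
Union: FIRST(Block) = { (, *, ], void, ε }.

{ (, *, ], void, ε }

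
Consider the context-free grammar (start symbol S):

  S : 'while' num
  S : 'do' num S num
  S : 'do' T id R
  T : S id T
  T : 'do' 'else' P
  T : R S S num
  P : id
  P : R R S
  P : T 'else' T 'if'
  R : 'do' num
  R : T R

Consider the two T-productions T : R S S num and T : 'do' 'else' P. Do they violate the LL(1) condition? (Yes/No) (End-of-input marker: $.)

FIRST(R S S num) = { 'do', 'while' } and FIRST('do' 'else' P) = { 'do' }.
Both contain 'do', so the two alternatives are not disjoint — LL(1) conflict.

Yes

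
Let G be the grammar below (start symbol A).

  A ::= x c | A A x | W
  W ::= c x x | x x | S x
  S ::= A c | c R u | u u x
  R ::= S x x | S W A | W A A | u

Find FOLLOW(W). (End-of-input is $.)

In A ::= W: W is at the end, add FOLLOW(A) = { $, c, u, x }.
In R ::= S W A: add FIRST(A) = { c, u, x }.
In R ::= W A A: add FIRST(A A) = { c, u, x }.
Union: FOLLOW(W) = { $, c, u, x }.

{ $, c, u, x }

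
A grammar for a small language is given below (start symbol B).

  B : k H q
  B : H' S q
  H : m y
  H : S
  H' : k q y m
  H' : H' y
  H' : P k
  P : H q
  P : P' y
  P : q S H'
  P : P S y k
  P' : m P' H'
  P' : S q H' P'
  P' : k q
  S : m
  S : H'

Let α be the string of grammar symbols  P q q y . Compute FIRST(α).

Add FIRST(P) = { k, m, q }; P is not nullable, stop.

{ k, m, q }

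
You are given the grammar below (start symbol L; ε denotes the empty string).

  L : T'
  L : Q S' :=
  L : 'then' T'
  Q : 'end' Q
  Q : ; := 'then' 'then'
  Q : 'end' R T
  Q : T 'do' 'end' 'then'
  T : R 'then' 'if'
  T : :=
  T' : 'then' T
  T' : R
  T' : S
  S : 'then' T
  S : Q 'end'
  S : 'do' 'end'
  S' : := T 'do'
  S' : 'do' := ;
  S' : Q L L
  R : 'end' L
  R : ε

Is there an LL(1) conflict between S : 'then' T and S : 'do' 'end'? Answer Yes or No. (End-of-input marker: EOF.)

FIRST('then' T) = { 'then' } and FIRST('do' 'end') = { 'do' }.
The FIRST sets are disjoint and neither alternative is nullable — no conflict.

No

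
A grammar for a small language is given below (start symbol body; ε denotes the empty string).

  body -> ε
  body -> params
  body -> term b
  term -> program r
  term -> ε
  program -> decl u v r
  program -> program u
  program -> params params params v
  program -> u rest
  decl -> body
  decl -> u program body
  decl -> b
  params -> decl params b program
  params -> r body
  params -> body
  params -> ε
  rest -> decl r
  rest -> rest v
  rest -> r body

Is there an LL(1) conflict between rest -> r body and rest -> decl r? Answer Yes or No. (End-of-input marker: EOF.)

FIRST(r body) = { r } and FIRST(decl r) = { b, r, u, v }.
Both contain r, so the two alternatives are not disjoint — LL(1) conflict.

Yes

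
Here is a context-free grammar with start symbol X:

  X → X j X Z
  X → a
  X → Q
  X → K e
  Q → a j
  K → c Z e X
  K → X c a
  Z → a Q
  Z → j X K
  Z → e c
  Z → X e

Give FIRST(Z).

Z → a Q contributes {a}.
Z → j X K contributes {j}.
Z → e c contributes {e}.
From Z → X e: add FIRST(X) = { a, c }.
Union: FIRST(Z) = { a, c, e, j }.

{ a, c, e, j }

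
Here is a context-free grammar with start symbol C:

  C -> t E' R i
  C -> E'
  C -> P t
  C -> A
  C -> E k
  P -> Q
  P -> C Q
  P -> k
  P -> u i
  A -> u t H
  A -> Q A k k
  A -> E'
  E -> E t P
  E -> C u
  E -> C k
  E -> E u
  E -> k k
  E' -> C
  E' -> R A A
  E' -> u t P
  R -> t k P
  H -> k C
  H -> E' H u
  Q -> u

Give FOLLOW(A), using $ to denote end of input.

In C -> A: A is at the end, add FOLLOW(C) = { $, k, t, u }.
In A -> Q A k k: add FIRST(k k) = { k }.
In E' -> R A A: add FIRST(A) = { k, t, u }.
In E' -> R A A: A is at the end, add FOLLOW(E') = { $, k, t, u }.
Union: FOLLOW(A) = { $, k, t, u }.

{ $, k, t, u }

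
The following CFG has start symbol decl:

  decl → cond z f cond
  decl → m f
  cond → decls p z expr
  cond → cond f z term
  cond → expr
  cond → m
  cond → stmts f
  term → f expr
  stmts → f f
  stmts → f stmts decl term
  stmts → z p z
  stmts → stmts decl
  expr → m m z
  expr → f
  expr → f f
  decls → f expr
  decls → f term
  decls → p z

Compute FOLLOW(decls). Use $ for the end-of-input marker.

{ p }

In cond → decls p z expr: add FIRST(p z expr) = { p }.
Union: FOLLOW(decls) = { p }.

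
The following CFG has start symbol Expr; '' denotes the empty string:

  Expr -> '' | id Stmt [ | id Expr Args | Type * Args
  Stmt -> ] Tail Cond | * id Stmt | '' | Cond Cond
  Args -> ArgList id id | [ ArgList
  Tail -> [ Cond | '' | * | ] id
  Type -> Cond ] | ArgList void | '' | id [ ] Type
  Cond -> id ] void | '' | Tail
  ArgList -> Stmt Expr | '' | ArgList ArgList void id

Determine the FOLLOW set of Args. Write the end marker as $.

In Expr -> id Expr Args: Args is at the end, add FOLLOW(Expr) = { $, *, [, ], id, void }.
In Expr -> Type * Args: Args is at the end, add FOLLOW(Expr) = { $, *, [, ], id, void }.
Union: FOLLOW(Args) = { $, *, [, ], id, void }.

{ $, *, [, ], id, void }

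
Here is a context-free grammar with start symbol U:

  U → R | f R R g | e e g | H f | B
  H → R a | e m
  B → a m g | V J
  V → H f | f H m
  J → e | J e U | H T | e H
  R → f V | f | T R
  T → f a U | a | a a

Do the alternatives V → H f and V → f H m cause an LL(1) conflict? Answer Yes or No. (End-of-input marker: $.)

FIRST(H f) = { a, e, f } and FIRST(f H m) = { f }.
Both contain f, so the two alternatives are not disjoint — LL(1) conflict.

Yes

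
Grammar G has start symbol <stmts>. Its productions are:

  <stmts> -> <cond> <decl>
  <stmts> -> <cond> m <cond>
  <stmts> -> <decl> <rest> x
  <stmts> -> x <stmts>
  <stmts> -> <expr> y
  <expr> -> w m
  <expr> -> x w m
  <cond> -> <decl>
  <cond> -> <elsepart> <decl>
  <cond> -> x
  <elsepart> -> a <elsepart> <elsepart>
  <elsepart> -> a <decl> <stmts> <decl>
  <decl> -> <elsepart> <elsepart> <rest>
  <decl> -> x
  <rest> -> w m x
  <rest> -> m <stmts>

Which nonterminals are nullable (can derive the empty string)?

No nonterminal has an empty production or an RHS whose symbols are all nullable.

{ } (none)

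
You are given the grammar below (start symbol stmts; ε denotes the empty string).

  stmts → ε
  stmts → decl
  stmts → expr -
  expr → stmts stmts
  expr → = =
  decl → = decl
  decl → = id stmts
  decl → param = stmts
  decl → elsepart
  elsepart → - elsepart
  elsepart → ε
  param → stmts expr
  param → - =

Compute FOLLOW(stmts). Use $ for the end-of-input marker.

stmts is the start symbol, so $ ∈ FOLLOW(stmts).
In expr → stmts stmts: add FIRST(stmts)\{ε} = { -, = }.
  Since stmts is nullable, also add FOLLOW(expr) = { -, = }.
In expr → stmts stmts: stmts is at the end, add FOLLOW(expr) = { -, = }.
In decl → = id stmts: stmts is at the end, add FOLLOW(decl) = { $, -, = }.
In decl → param = stmts: stmts is at the end, add FOLLOW(decl) = { $, -, = }.
In param → stmts expr: add FIRST(expr)\{ε} = { -, = }.
  Since expr is nullable, also add FOLLOW(param) = { = }.
Union: FOLLOW(stmts) = { $, -, = }.

{ $, -, = }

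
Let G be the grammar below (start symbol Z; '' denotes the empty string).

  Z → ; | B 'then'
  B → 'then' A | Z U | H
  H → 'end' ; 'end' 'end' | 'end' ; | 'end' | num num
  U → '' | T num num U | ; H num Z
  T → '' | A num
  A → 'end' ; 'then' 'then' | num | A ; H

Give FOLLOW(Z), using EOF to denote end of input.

Z is the start symbol, so EOF ∈ FOLLOW(Z).
In B → Z U: add FIRST(U)\{''} = { 'end', ;, num }.
  Since U is nullable, also add FOLLOW(B) = { 'then' }.
In U → ; H num Z: Z is at the end, add FOLLOW(U) = { 'then' }.
Union: FOLLOW(Z) = { EOF, 'end', 'then', ;, num }.

{ EOF, 'end', 'then', ;, num }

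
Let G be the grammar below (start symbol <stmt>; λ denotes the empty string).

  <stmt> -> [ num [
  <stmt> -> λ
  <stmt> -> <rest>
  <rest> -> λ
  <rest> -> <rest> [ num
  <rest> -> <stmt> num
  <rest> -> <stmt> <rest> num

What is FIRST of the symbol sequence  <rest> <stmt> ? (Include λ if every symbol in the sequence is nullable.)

Add FIRST(<rest>)\{λ} = { [, num }; <rest> is nullable, continue.
Add FIRST(<stmt>)\{λ} = { [, num }; <stmt> is nullable, continue.
Every symbol is nullable, so include λ.

{ [, num, λ }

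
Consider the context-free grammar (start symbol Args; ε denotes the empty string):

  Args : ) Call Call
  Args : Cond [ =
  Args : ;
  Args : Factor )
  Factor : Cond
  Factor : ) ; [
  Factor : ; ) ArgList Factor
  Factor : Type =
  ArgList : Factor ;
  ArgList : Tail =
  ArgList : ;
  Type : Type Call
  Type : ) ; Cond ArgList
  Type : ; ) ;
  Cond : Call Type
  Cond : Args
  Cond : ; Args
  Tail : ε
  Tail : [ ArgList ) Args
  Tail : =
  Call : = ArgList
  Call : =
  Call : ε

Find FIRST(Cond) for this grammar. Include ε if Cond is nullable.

From Cond : Call Type: Call nullable, take FIRST(Call) ∪ FIRST(Type) = { ), ;, = }.
From Cond : Args: add FIRST(Args) = { ), ;, = }.
Cond : ; Args contributes {;}.
Union: FIRST(Cond) = { ), ;, = }.

{ ), ;, = }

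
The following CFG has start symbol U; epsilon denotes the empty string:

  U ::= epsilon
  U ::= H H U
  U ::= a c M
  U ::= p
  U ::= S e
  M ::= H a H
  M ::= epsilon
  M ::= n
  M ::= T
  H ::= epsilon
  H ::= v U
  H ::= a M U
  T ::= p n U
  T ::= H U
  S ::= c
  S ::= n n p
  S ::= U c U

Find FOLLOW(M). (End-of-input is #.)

In U ::= a c M: M is at the end, add FOLLOW(U) = { #, a, c, e, n, p, v }.
In H ::= a M U: add FIRST(U)\{epsilon} = { a, c, n, p, v }.
  Since U is nullable, also add FOLLOW(H) = { #, a, c, e, n, p, v }.
Union: FOLLOW(M) = { #, a, c, e, n, p, v }.

{ #, a, c, e, n, p, v }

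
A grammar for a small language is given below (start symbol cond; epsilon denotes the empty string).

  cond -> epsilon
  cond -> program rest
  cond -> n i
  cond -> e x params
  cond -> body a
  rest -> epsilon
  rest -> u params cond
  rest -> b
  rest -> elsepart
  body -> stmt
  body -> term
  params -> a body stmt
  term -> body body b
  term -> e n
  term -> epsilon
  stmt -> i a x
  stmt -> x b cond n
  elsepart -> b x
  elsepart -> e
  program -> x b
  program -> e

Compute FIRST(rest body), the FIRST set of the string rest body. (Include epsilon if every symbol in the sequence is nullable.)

{ b, e, i, u, x, epsilon }

Add FIRST(rest)\{epsilon} = { b, e, u }; rest is nullable, continue.
Add FIRST(body)\{epsilon} = { b, e, i, x }; body is nullable, continue.
Every symbol is nullable, so include epsilon.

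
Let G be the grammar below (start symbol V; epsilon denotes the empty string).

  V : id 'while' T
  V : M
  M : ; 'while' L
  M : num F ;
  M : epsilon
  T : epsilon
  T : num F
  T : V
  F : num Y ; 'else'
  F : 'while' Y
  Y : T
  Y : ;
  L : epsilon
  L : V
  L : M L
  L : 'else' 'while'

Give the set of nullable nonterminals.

{ L, M, T, V, Y }

Directly nullable (have an epsilon-production): M, T, L.
Y : T with every symbol nullable, so Y is nullable.
V : M with every symbol nullable, so V is nullable.
No other nonterminal has a production whose RHS symbols are all nullable.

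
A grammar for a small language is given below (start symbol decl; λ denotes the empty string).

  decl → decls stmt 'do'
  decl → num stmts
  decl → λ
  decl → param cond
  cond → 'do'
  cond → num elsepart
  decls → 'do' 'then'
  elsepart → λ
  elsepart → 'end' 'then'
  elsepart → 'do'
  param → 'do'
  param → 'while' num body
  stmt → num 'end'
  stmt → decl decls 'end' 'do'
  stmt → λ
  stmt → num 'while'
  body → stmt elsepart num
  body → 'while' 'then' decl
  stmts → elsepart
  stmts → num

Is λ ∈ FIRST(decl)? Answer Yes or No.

decl has an λ-production, so decl ⇒ λ.

Yes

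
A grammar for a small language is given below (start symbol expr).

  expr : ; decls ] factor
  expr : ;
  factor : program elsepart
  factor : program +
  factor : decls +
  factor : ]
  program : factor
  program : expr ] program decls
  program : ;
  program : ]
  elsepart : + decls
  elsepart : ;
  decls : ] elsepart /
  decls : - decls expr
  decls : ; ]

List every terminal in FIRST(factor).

{ -, ;, ] }

From factor : program elsepart: add FIRST(program) = { -, ;, ] }.
From factor : program +: add FIRST(program) = { -, ;, ] }.
From factor : decls +: add FIRST(decls) = { -, ;, ] }.
factor : ] contributes {]}.
Union: FIRST(factor) = { -, ;, ] }.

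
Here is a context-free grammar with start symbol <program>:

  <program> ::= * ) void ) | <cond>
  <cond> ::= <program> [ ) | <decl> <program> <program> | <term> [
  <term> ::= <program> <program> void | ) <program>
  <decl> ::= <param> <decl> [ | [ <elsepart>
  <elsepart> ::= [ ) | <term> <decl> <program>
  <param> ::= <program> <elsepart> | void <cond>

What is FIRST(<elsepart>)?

{ ), *, [, void }

<elsepart> ::= [ ) contributes {[}.
From <elsepart> ::= <term> <decl> <program>: add FIRST(<term>) = { ), *, [, void }.
Union: FIRST(<elsepart>) = { ), *, [, void }.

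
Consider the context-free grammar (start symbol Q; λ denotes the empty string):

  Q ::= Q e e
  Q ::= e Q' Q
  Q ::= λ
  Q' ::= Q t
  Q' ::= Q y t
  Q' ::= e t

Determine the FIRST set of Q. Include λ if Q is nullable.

From Q ::= Q e e: Q nullable, take FIRST(Q) ∪ {e} = { e }.
Q ::= e Q' Q contributes {e}.
Q ::= λ contributes λ.
Union: FIRST(Q) = { e, λ }.

{ e, λ }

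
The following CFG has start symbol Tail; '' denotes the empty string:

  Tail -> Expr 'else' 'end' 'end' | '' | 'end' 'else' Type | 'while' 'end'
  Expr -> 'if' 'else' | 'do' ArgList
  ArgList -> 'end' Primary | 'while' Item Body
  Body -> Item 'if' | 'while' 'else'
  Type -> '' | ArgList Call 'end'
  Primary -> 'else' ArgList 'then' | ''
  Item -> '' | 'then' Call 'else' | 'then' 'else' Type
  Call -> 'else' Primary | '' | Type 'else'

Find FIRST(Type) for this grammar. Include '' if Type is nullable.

{ 'end', 'while', '' }

Type -> '' contributes ''.
From Type -> ArgList Call 'end': add FIRST(ArgList) = { 'end', 'while' }.
Union: FIRST(Type) = { 'end', 'while', '' }.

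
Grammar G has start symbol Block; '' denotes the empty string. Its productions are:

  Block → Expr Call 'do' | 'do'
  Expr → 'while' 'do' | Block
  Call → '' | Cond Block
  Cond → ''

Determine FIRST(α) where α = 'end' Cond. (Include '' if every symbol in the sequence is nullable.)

'end' is a terminal; add {'end'} and stop.

{ 'end' }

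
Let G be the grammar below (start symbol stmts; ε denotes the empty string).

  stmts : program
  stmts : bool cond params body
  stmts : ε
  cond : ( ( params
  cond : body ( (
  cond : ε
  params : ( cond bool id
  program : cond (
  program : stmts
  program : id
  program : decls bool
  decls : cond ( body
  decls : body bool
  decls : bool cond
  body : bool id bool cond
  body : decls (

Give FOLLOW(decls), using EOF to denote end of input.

{ (, bool }

In program : decls bool: add FIRST(bool) = { bool }.
In body : decls (: add FIRST(() = { ( }.
Union: FOLLOW(decls) = { (, bool }.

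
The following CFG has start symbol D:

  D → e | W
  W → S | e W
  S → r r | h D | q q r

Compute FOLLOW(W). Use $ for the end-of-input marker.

{ $ }

In D → W: W is at the end, add FOLLOW(D) = { $ }.
In W → e W: W is at the end, add FOLLOW(W) = { $ }.
Union: FOLLOW(W) = { $ }.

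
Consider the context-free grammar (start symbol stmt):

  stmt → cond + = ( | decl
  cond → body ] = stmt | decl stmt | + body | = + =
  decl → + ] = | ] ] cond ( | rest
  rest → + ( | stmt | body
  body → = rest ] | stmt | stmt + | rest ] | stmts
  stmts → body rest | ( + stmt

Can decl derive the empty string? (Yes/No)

No

No nonterminal in this grammar is nullable.
No production of decl has an RHS whose symbols are all nullable, so decl is not nullable.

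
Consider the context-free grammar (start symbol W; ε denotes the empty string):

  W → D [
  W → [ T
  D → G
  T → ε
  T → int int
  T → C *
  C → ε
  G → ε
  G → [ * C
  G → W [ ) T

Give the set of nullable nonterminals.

{ C, D, G, T }

Directly nullable (have an ε-production): T, C, G.
D → G with every symbol nullable, so D is nullable.
No other nonterminal has a production whose RHS symbols are all nullable.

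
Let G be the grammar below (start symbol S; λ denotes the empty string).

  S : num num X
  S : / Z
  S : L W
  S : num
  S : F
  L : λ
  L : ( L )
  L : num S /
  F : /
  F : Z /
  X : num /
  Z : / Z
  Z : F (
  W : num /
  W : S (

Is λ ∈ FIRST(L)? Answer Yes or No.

L has an λ-production, so L ⇒ λ.

Yes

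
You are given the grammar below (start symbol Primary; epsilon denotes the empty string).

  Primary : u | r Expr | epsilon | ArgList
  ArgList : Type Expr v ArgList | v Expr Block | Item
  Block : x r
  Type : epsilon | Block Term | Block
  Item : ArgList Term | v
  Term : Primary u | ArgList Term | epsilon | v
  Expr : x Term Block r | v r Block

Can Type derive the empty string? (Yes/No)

Yes

Type has an epsilon-production, so Type ⇒ epsilon.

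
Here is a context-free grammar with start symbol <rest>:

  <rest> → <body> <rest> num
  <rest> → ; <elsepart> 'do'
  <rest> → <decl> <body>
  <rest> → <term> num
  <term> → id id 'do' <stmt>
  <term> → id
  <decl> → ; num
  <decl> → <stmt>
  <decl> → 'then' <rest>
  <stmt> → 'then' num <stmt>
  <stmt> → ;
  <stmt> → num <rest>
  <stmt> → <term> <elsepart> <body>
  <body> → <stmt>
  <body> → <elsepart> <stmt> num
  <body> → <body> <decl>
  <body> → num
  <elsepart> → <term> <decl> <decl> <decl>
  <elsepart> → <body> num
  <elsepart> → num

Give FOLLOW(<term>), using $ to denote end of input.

In <rest> → <term> num: add FIRST(num) = { num }.
In <stmt> → <term> <elsepart> <body>: add FIRST(<elsepart> <body>) = { 'then', ;, id, num }.
In <elsepart> → <term> <decl> <decl> <decl>: add FIRST(<decl> <decl> <decl>) = { 'then', ;, id, num }.
Union: FOLLOW(<term>) = { 'then', ;, id, num }.

{ 'then', ;, id, num }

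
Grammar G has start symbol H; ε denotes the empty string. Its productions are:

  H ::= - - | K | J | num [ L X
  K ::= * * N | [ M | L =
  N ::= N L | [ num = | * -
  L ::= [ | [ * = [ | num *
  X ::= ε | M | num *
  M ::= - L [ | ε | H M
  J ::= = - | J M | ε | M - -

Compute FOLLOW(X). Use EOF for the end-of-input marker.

In H ::= num [ L X: X is at the end, add FOLLOW(H) = { EOF, *, -, =, [, num }.
Union: FOLLOW(X) = { EOF, *, -, =, [, num }.

{ EOF, *, -, =, [, num }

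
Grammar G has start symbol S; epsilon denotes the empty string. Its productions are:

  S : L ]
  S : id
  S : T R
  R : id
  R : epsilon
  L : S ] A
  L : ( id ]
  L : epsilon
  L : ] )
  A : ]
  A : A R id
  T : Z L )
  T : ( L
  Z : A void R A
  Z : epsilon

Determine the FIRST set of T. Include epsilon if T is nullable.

{ (, ), ], id }

From T : Z L ): Z, L nullable, take FIRST(Z) ∪ FIRST(L) ∪ {)} = { (, ), ], id }.
T : ( L contributes {(}.
Union: FIRST(T) = { (, ), ], id }.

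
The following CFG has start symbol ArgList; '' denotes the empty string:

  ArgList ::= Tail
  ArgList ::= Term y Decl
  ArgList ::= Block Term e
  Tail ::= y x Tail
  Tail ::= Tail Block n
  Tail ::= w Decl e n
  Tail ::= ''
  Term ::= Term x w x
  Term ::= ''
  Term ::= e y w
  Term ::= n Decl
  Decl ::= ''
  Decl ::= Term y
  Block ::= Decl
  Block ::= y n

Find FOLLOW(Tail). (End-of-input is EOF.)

{ EOF, e, n, x, y }

In ArgList ::= Tail: Tail is at the end, add FOLLOW(ArgList) = { EOF }.
In Tail ::= y x Tail: Tail is at the end, add FOLLOW(Tail) = { EOF, e, n, x, y }.
In Tail ::= Tail Block n: add FIRST(Block n) = { e, n, x, y }.
Union: FOLLOW(Tail) = { EOF, e, n, x, y }.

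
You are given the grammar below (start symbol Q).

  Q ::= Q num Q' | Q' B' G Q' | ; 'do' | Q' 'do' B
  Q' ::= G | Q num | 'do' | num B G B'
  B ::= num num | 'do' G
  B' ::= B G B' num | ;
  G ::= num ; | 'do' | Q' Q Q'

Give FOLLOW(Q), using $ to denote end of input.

{ $, 'do', ;, num }

Q is the start symbol, so $ ∈ FOLLOW(Q).
In Q ::= Q num Q': add FIRST(num Q') = { num }.
In Q' ::= Q num: add FIRST(num) = { num }.
In G ::= Q' Q Q': add FIRST(Q') = { 'do', ;, num }.
Union: FOLLOW(Q) = { $, 'do', ;, num }.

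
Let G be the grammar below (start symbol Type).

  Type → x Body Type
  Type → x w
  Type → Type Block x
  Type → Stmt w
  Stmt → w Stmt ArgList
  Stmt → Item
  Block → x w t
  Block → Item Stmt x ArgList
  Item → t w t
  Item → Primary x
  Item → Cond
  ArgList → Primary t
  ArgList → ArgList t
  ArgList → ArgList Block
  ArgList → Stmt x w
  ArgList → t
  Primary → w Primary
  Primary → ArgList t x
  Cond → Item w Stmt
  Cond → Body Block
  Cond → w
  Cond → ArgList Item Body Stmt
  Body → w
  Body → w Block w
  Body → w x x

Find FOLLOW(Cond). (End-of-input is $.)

In Item → Cond: Cond is at the end, add FOLLOW(Item) = { t, w, x }.
Union: FOLLOW(Cond) = { t, w, x }.

{ t, w, x }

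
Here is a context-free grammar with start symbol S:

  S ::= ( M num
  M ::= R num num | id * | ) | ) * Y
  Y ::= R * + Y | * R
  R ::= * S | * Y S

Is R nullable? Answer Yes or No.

No nonterminal in this grammar is nullable.
No production of R has an RHS whose symbols are all nullable, so R is not nullable.

No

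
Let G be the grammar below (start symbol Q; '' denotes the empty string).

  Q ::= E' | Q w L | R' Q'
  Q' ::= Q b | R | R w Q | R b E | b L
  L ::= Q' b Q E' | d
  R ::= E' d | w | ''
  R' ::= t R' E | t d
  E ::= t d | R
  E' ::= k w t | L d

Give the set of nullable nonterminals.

{ E, Q', R }

Directly nullable (have an ''-production): R.
Q' ::= R with every symbol nullable, so Q' is nullable.
E ::= R with every symbol nullable, so E is nullable.
No other nonterminal has a production whose RHS symbols are all nullable.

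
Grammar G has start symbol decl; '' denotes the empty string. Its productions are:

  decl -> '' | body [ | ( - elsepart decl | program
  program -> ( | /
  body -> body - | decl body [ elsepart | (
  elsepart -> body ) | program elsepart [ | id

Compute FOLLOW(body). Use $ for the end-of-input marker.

In decl -> body [: add FIRST([) = { [ }.
In body -> body -: add FIRST(-) = { - }.
In body -> decl body [ elsepart: add FIRST([ elsepart) = { [ }.
In elsepart -> body ): add FIRST()) = { ) }.
Union: FOLLOW(body) = { ), -, [ }.

{ ), -, [ }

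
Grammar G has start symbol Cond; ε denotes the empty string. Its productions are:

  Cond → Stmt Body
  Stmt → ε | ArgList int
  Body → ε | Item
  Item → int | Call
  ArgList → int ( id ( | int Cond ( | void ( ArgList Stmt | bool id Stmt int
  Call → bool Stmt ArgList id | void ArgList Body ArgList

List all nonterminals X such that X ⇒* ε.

Directly nullable (have an ε-production): Stmt, Body.
Cond → Stmt Body with every symbol nullable, so Cond is nullable.
No other nonterminal has a production whose RHS symbols are all nullable.

{ Body, Cond, Stmt }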